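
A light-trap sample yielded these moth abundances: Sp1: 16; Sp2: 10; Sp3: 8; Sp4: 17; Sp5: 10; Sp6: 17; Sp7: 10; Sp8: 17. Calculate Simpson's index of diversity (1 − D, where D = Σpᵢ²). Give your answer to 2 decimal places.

0.87

Total N = 16+10+8+17+10+17+10+17 = 105, so the proportions are 0.1524, 0.0952, 0.0762, 0.1619, 0.0952, 0.1619, 0.0952, 0.1619 (working shown to 4 dp, full precision carried).
D = 0.1524² + 0.0952² + 0.0762² + 0.1619² + 0.0952² + 0.1619² + 0.0952² + 0.1619² = 0.0232 + 0.0091 + 0.0058 + 0.0262 + 0.0091 + 0.0262 + 0.0091 + 0.0262 = 0.1349.
So 1 − D = 0.8651, i.e. 0.87 to 2 decimal places.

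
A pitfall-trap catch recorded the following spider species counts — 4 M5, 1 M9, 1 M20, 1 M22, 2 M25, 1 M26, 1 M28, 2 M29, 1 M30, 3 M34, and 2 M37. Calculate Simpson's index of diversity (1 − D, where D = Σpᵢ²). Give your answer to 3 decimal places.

0.881

Total N = 4+1+1+1+2+1+1+2+1+3+2 = 19, so the proportions are 0.21053, 0.05263, 0.05263, 0.05263, 0.10526, 0.05263, 0.05263, 0.10526, 0.05263, 0.15789, 0.10526 (working shown to 5 dp, full precision carried).
D = 0.21053² + 0.05263² + 0.05263² + 0.05263² + 0.10526² + 0.05263² + 0.05263² + 0.10526² + 0.05263² + 0.15789² + 0.10526² = 0.04432 + 0.00277 + 0.00277 + 0.00277 + 0.01108 + 0.00277 + 0.00277 + 0.01108 + 0.00277 + 0.02493 + 0.01108 = 0.11911.
So 1 − D = 0.88089, i.e. 0.881 to 3 decimal places.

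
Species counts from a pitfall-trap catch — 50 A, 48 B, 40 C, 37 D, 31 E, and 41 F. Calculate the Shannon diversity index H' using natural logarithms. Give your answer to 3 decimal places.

Total N = 50+48+40+37+31+41 = 247, so the proportions are 0.20243, 0.19433, 0.16194, 0.1498, 0.12551, 0.16599 (working shown to 5 dp, full precision carried).
Each pᵢ ln pᵢ term: 0.20243×(-1.59737)=-0.32335, 0.19433×(-1.63819)=-0.31835, 0.16194×(-1.82051)=-0.29482, 0.1498×(-1.89847)=-0.28439, 0.12551×(-2.07540)=-0.26048, 0.16599×(-1.79582)=-0.29809.
Sum = -1.77948, so H' = 1.779.

1.779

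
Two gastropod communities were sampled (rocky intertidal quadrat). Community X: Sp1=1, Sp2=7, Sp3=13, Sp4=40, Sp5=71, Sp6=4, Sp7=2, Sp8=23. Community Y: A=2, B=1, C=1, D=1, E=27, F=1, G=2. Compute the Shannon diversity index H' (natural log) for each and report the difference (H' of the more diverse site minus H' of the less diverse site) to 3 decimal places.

0.569

Community X: N=161, proportions 0.00621118, 0.04347826, 0.08074534, 0.2484472, 0.44099379, 0.02484472, 0.01242236, 0.14285714, giving H' = 1.50240436 (working shown to 8 dp, full precision carried).
Community Y: N=35, proportions 0.05714286, 0.02857143, 0.02857143, 0.02857143, 0.77142857, 0.02857143, 0.05714286, giving H' = 0.93362852.
Difference = |1.50240436 − 0.93362852| = 0.56877584, i.e. 0.569 to 3 decimal places.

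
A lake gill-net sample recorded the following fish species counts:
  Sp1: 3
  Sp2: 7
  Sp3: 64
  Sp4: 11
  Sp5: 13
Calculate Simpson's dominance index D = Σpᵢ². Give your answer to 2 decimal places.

0.46

Total N = 3+7+64+11+13 = 98, so the proportions are 0.0306, 0.0714, 0.6531, 0.1122, 0.1327 (working shown to 4 dp, full precision carried).
D = 0.0306² + 0.0714² + 0.6531² + 0.1122² + 0.1327² = 0.0009 + 0.0051 + 0.4265 + 0.0126 + 0.0176 = 0.4627.
To 2 decimal places, D = 0.46.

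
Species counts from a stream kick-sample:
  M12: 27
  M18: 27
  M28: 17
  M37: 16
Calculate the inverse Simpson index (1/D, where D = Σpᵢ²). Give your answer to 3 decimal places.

Total N = 27+27+17+16 = 87, so the proportions are 0.3103448, 0.3103448, 0.1954023, 0.183908 (working shown to 7 dp, full precision carried).
D = 0.3103448² + 0.3103448² + 0.1954023² + 0.183908² = 0.0963139 + 0.0963139 + 0.0381821 + 0.0338222 = 0.2646321.
So 1/D = 3.77883, i.e. 3.779 to 3 decimal places.

3.779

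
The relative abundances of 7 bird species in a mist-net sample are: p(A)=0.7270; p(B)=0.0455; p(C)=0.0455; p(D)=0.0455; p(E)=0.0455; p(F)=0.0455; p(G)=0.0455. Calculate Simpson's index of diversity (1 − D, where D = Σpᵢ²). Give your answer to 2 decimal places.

0.46

D = 0.727² + 0.0455² + 0.0455² + 0.0455² + 0.0455² + 0.0455² + 0.0455² = 0.5285 + 0.0021 + 0.0021 + 0.0021 + 0.0021 + 0.0021 + 0.0021 = 0.5410 (working shown to 4 dp, full precision carried).
So 1 − D = 0.4590, i.e. 0.46 to 2 decimal places.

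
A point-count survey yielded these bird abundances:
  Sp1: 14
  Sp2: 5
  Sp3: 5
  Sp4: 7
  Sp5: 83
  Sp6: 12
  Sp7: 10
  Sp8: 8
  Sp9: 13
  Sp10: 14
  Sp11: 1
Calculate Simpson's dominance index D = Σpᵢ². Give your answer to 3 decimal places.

Total N = 14+5+5+7+83+12+10+8+13+14+1 = 172, so the proportions are 0.0814, 0.02907, 0.02907, 0.0407, 0.48256, 0.06977, 0.05814, 0.04651, 0.07558, 0.0814, 0.00581 (working shown to 5 dp, full precision carried).
D = 0.0814² + 0.02907² + 0.02907² + 0.0407² + 0.48256² + 0.06977² + 0.05814² + 0.04651² + 0.07558² + 0.0814² + 0.00581² = 0.00663 + 0.00085 + 0.00085 + 0.00166 + 0.23286 + 0.00487 + 0.00338 + 0.00216 + 0.00571 + 0.00663 + 0.00003 = 0.26562.
To 3 decimal places, D = 0.266.

0.266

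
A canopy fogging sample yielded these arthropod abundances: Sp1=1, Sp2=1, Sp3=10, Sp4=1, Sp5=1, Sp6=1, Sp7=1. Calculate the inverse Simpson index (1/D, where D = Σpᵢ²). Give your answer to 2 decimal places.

2.42

Total N = 1+1+10+1+1+1+1 = 16, so the proportions are 0.0625, 0.0625, 0.625, 0.0625, 0.0625, 0.0625, 0.0625 (working shown to 6 dp, full precision carried).
D = 0.0625² + 0.0625² + 0.625² + 0.0625² + 0.0625² + 0.0625² + 0.0625² = 0.003906 + 0.003906 + 0.390625 + 0.003906 + 0.003906 + 0.003906 + 0.003906 = 0.414062.
So 1/D = 2.41509, i.e. 2.42 to 2 decimal places.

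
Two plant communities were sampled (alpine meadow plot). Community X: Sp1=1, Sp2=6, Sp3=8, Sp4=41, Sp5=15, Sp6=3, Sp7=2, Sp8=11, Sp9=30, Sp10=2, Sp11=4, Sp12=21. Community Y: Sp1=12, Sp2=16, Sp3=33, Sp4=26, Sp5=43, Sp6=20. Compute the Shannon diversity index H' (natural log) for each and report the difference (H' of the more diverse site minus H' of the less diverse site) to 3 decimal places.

0.319

Community X: N=144, proportions 0.00694, 0.04167, 0.05556, 0.28472, 0.10417, 0.02083, 0.01389, 0.07639, 0.20833, 0.01389, 0.02778, 0.14583, giving H' = 2.02381 (working shown to 5 dp, full precision carried).
Community Y: N=150, proportions 0.08, 0.10667, 0.22, 0.17333, 0.28667, 0.13333, giving H' = 1.70449.
Difference = |2.02381 − 1.70449| = 0.31932, i.e. 0.319 to 3 decimal places.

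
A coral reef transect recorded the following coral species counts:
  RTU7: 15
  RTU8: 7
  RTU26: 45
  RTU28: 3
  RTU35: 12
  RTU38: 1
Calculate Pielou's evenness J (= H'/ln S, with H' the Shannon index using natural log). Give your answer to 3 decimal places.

0.727

Total N = 15+7+45+3+12+1 = 83, so the proportions are 0.18072, 0.08434, 0.54217, 0.03614, 0.14458, 0.01205 (working shown to 5 dp, full precision carried).
H' = −Σ pᵢ ln pᵢ = −((-0.30918) + (-0.20856) + (-0.33190) + (-0.12001) + (-0.27960) + (-0.05324)) = 1.30250.
With S = 6 species, ln S = 1.79176, so J = 1.30250/1.79176 = 0.72694, i.e. 0.727 to 3 decimal places.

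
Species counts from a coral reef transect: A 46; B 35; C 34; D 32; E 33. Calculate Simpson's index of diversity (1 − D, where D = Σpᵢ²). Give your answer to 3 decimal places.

Total N = 46+35+34+32+33 = 180, so the proportions are 0.25556, 0.19444, 0.18889, 0.17778, 0.18333 (working shown to 5 dp, full precision carried).
D = 0.25556² + 0.19444² + 0.18889² + 0.17778² + 0.18333² = 0.06531 + 0.03781 + 0.03568 + 0.03160 + 0.03361 = 0.20401.
So 1 − D = 0.79599, i.e. 0.796 to 3 decimal places.

0.796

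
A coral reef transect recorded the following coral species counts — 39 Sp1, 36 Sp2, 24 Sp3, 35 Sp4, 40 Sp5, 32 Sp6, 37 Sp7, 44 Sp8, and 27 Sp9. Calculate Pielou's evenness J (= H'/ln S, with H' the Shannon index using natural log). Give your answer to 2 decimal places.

Total N = 39+36+24+35+40+32+37+44+27 = 314, so the proportions are 0.1242, 0.1146, 0.0764, 0.1115, 0.1274, 0.1019, 0.1178, 0.1401, 0.086 (working shown to 4 dp, full precision carried).
H' = −Σ pᵢ ln pᵢ = −((-0.2591) + (-0.2483) + (-0.1965) + (-0.2446) + (-0.2625) + (-0.2327) + (-0.2520) + (-0.2754) + (-0.2110)) = 2.1820.
With S = 9 species, ln S = 2.1972, so J = 2.1820/2.1972 = 0.9931, i.e. 0.99 to 2 decimal places.

0.99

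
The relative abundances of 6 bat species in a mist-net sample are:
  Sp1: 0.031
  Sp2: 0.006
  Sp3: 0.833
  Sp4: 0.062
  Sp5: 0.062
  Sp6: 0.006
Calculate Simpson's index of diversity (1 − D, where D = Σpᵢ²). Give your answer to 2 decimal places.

0.30

D = 0.031² + 0.006² + 0.833² + 0.062² + 0.062² + 0.006² = 0.0010 + 0.0000 + 0.6939 + 0.0038 + 0.0038 + 0.0000 = 0.7026 (working shown to 4 dp, full precision carried).
So 1 − D = 0.2974, i.e. 0.30 to 2 decimal places.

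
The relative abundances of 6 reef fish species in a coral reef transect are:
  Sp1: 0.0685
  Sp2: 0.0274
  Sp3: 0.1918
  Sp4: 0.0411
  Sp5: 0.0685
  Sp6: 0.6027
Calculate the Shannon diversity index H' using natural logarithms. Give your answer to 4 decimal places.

1.2189

Each pᵢ ln pᵢ term (working shown to 6 dp, full precision carried): 0.0685×(-2.680922)=-0.183643, 0.0274×(-3.597212)=-0.098564, 0.1918×(-1.651302)=-0.316720, 0.0411×(-3.191747)=-0.131181, 0.0685×(-2.680922)=-0.183643, 0.6027×(-0.506336)=-0.305169.
Sum = -1.218919, so H' = 1.2189.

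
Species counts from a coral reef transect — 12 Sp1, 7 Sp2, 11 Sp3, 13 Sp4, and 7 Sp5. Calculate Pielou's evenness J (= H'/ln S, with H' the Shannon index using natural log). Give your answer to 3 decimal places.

0.979

Total N = 12+7+11+13+7 = 50, so the proportions are 0.24, 0.14, 0.22, 0.26, 0.14 (working shown to 5 dp, full precision carried).
H' = −Σ pᵢ ln pᵢ = −((-0.34251) + (-0.27526) + (-0.33311) + (-0.35024) + (-0.27526)) = 1.57637.
With S = 5 species, ln S = 1.60944, so J = 1.57637/1.60944 = 0.97945, i.e. 0.979 to 3 decimal places.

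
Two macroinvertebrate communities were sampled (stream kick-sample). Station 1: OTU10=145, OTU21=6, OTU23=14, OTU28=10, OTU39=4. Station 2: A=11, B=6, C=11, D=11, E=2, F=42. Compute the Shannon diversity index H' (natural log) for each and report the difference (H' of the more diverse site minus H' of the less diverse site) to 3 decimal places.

0.698

Station 1: N=179, proportions 0.81006, 0.03352, 0.07821, 0.05587, 0.02235, giving H' = 0.72987 (working shown to 5 dp, full precision carried).
Station 2: N=83, proportions 0.13253, 0.07229, 0.13253, 0.13253, 0.0241, 0.50602, giving H' = 1.42788.
Difference = |0.72987 − 1.42788| = 0.69801, i.e. 0.698 to 3 decimal places.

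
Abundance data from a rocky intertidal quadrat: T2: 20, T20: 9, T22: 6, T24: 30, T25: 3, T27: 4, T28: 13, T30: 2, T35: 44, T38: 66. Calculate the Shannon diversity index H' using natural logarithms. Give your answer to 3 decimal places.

Total N = 20+9+6+30+3+4+13+2+44+66 = 197, so the proportions are 0.10152, 0.04569, 0.03046, 0.15228, 0.01523, 0.0203, 0.06599, 0.01015, 0.22335, 0.33503 (working shown to 5 dp, full precision carried).
Each pᵢ ln pᵢ term: 0.10152×(-2.28747)=-0.23223, 0.04569×(-3.08598)=-0.14098, 0.03046×(-3.49144)=-0.10634, 0.15228×(-1.88201)=-0.28660, 0.01523×(-4.18459)=-0.06372, 0.0203×(-3.89691)=-0.07913, 0.06599×(-2.71825)=-0.17938, 0.01015×(-4.59006)=-0.04660, 0.22335×(-1.49901)=-0.33481, 0.33503×(-1.09355)=-0.36637.
Sum = -1.83615, so H' = 1.836.

1.836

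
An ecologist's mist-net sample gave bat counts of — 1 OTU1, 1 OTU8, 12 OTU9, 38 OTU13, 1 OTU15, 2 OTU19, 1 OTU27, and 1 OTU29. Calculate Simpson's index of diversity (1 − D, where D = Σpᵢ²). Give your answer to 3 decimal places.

Total N = 1+1+12+38+1+2+1+1 = 57, so the proportions are 0.01754, 0.01754, 0.21053, 0.66667, 0.01754, 0.03509, 0.01754, 0.01754 (working shown to 5 dp, full precision carried).
D = 0.01754² + 0.01754² + 0.21053² + 0.66667² + 0.01754² + 0.03509² + 0.01754² + 0.01754² = 0.00031 + 0.00031 + 0.04432 + 0.44444 + 0.00031 + 0.00123 + 0.00031 + 0.00031 = 0.49154.
So 1 − D = 0.50846, i.e. 0.508 to 3 decimal places.

0.508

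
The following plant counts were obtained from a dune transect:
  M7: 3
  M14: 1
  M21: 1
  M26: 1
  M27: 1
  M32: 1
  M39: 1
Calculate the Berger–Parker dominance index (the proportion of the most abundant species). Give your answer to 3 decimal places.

0.333

Total N = 3+1+1+1+1+1+1 = 9, so the proportions are 0.33333, 0.11111, 0.11111, 0.11111, 0.11111, 0.11111, 0.11111 (working shown to 5 dp, full precision carried).
The largest proportion is 0.33333, i.e. d = 0.333 to 3 decimal places.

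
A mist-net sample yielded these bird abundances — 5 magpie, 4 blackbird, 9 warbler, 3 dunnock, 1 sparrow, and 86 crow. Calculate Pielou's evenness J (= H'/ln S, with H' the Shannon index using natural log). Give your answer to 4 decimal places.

0.4441

Total N = 5+4+9+3+1+86 = 108, so the proportions are 0.046296, 0.037037, 0.083333, 0.027778, 0.009259, 0.796296 (working shown to 6 dp, full precision carried).
H' = −Σ pᵢ ln pᵢ = −((-0.142254) + (-0.122068) + (-0.207076) + (-0.099542) + (-0.043353) + (-0.181384)) = 0.795677.
With S = 6 species, ln S = 1.791759, so J = 0.795677/1.791759 = 0.444076, i.e. 0.4441 to 4 decimal places.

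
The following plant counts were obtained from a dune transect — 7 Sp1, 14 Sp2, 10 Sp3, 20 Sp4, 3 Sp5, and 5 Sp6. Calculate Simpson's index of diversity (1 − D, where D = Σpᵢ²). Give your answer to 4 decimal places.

Total N = 7+14+10+20+3+5 = 59, so the proportions are 0.118644, 0.237288, 0.169492, 0.338983, 0.050847, 0.084746 (working shown to 6 dp, full precision carried).
D = 0.118644² + 0.237288² + 0.169492² + 0.338983² + 0.050847² + 0.084746² = 0.014076 + 0.056306 + 0.028727 + 0.114910 + 0.002585 + 0.007182 = 0.223786.
So 1 − D = 0.776214, i.e. 0.7762 to 4 decimal places.

0.7762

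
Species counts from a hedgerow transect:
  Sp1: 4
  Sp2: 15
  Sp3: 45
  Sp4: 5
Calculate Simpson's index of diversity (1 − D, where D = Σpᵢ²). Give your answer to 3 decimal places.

0.519

Total N = 4+15+45+5 = 69, so the proportions are 0.05797, 0.21739, 0.65217, 0.07246 (working shown to 5 dp, full precision carried).
D = 0.05797² + 0.21739² + 0.65217² + 0.07246² = 0.00336 + 0.04726 + 0.42533 + 0.00525 = 0.48120.
So 1 − D = 0.51880, i.e. 0.519 to 3 decimal places.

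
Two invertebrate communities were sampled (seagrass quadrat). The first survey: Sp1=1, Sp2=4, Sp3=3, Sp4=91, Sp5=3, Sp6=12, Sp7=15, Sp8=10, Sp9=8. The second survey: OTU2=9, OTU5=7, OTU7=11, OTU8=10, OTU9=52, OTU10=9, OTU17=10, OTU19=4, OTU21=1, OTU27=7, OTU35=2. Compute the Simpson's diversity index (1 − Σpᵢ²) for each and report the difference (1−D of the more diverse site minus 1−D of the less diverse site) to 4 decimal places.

The first survey: N=147, proportions 0.0068027, 0.0272109, 0.0204082, 0.6190476, 0.0204082, 0.0816327, 0.1020408, 0.0680272, 0.0544218, giving 1−D = 0.5904947 (working shown to 7 dp, full precision carried).
The second survey: N=122, proportions 0.0737705, 0.057377, 0.0901639, 0.0819672, 0.4262295, 0.0737705, 0.0819672, 0.0327869, 0.0081967, 0.057377, 0.0163934, giving 1−D = 0.7778823.
Difference = |0.5904947 − 0.7778823| = 0.1873876, i.e. 0.1874 to 4 decimal places.

0.1874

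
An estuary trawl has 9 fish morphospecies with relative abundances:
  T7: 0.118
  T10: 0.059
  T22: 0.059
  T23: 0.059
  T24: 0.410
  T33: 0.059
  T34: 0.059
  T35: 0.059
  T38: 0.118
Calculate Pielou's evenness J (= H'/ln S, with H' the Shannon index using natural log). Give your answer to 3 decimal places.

0.852

H' = −Σ pᵢ ln pᵢ = −((-0.25217) + (-0.16698) + (-0.16698) + (-0.16698) + (-0.36556) + (-0.16698) + (-0.16698) + (-0.16698) + (-0.25217)) = 1.87180 (working shown to 5 dp, full precision carried).
With S = 9 species, ln S = 2.19722, so J = 1.87180/2.19722 = 0.85189, i.e. 0.852 to 3 decimal places.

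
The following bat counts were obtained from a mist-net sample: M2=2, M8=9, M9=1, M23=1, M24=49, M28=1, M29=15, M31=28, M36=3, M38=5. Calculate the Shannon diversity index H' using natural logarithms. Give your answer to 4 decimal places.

1.6035

Total N = 2+9+1+1+49+1+15+28+3+5 = 114, so the proportions are 0.017544, 0.078947, 0.008772, 0.008772, 0.429825, 0.008772, 0.131579, 0.245614, 0.026316, 0.04386 (working shown to 6 dp, full precision carried).
Each pᵢ ln pᵢ term: 0.017544×(-4.043051)=-0.070931, 0.078947×(-2.538974)=-0.200445, 0.008772×(-4.736198)=-0.041546, 0.008772×(-4.736198)=-0.041546, 0.429825×(-0.844378)=-0.362934, 0.008772×(-4.736198)=-0.041546, 0.131579×(-2.028148)=-0.266862, 0.245614×(-1.403994)=-0.344841, 0.026316×(-3.637586)=-0.095726, 0.04386×(-3.126761)=-0.137139.
Sum = -1.603514, so H' = 1.6035.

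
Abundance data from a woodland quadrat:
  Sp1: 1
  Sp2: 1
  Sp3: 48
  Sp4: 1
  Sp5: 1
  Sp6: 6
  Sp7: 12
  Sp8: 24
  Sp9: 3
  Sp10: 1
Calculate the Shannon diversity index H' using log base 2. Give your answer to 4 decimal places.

2.1106

Total N = 1+1+48+1+1+6+12+24+3+1 = 98, so the proportions are 0.010204, 0.010204, 0.489796, 0.010204, 0.010204, 0.061224, 0.122449, 0.244898, 0.030612, 0.010204 (working shown to 6 dp, full precision carried).
Each pᵢ log₂ pᵢ term: 0.010204×(-6.614710)=-0.067497, 0.010204×(-6.614710)=-0.067497, 0.489796×(-1.029747)=-0.504366, 0.010204×(-6.614710)=-0.067497, 0.010204×(-6.614710)=-0.067497, 0.061224×(-4.029747)=-0.246719, 0.122449×(-3.029747)=-0.370989, 0.244898×(-2.029747)=-0.497081, 0.030612×(-5.029747)=-0.153972, 0.010204×(-6.614710)=-0.067497.
Sum = -2.110613, so H' = 2.1106.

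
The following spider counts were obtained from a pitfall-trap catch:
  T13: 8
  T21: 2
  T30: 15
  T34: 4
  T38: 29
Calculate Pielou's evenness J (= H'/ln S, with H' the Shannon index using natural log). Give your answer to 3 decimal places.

0.789

Total N = 8+2+15+4+29 = 58, so the proportions are 0.13793, 0.03448, 0.25862, 0.06897, 0.5 (working shown to 5 dp, full precision carried).
H' = −Σ pᵢ ln pᵢ = −((-0.27324) + (-0.11611) + (-0.34976) + (-0.18442) + (-0.34657)) = 1.27011.
With S = 5 species, ln S = 1.60944, so J = 1.27011/1.60944 = 0.78916, i.e. 0.789 to 3 decimal places.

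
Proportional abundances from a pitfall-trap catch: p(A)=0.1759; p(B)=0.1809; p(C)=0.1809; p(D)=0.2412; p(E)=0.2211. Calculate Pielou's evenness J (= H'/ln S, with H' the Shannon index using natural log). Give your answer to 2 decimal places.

0.99

H' = −Σ pᵢ ln pᵢ = −((-0.3057) + (-0.3093) + (-0.3093) + (-0.3430) + (-0.3337)) = 1.6010 (working shown to 4 dp, full precision carried).
With S = 5 species, ln S = 1.6094, so J = 1.6010/1.6094 = 0.9947, i.e. 0.99 to 2 decimal places.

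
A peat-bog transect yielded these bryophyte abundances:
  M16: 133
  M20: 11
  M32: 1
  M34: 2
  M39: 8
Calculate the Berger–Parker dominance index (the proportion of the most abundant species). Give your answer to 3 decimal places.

Total N = 133+11+1+2+8 = 155, so the proportions are 0.85806, 0.07097, 0.00645, 0.0129, 0.05161 (working shown to 5 dp, full precision carried).
The largest proportion is 0.85806, i.e. d = 0.858 to 3 decimal places.

0.858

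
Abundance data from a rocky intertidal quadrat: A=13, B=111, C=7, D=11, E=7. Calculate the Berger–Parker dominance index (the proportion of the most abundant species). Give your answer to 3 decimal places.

0.745

Total N = 13+111+7+11+7 = 149, so the proportions are 0.08725, 0.74497, 0.04698, 0.07383, 0.04698 (working shown to 5 dp, full precision carried).
The largest proportion is 0.74497, i.e. d = 0.745 to 3 decimal places.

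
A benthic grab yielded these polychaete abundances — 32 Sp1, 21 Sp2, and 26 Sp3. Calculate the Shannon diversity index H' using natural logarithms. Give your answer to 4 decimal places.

1.0840

Total N = 32+21+26 = 79, so the proportions are 0.405063, 0.265823, 0.329114 (working shown to 6 dp, full precision carried).
Each pᵢ ln pᵢ term: 0.405063×(-0.903712)=-0.366061, 0.265823×(-1.324925)=-0.352195, 0.329114×(-1.111351)=-0.365761.
Sum = -1.084017, so H' = 1.0840.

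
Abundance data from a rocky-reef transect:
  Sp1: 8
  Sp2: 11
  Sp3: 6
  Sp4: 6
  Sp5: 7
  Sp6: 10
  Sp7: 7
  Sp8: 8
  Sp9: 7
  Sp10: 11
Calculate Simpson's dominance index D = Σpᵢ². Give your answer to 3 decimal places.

Total N = 8+11+6+6+7+10+7+8+7+11 = 81, so the proportions are 0.09877, 0.1358, 0.07407, 0.07407, 0.08642, 0.12346, 0.08642, 0.09877, 0.08642, 0.1358 (working shown to 5 dp, full precision carried).
D = 0.09877² + 0.1358² + 0.07407² + 0.07407² + 0.08642² + 0.12346² + 0.08642² + 0.09877² + 0.08642² + 0.1358² = 0.00975 + 0.01844 + 0.00549 + 0.00549 + 0.00747 + 0.01524 + 0.00747 + 0.00975 + 0.00747 + 0.01844 = 0.10501.
To 3 decimal places, D = 0.105.

0.105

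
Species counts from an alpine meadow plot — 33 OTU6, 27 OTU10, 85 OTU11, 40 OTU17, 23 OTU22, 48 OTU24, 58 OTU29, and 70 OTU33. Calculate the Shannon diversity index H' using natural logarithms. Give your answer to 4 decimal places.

Total N = 33+27+85+40+23+48+58+70 = 384, so the proportions are 0.085938, 0.070312, 0.221354, 0.104167, 0.059896, 0.125, 0.151042, 0.182292 (working shown to 6 dp, full precision carried).
Each pᵢ ln pᵢ term: 0.085938×(-2.454135)=-0.210902, 0.070312×(-2.654806)=-0.186666, 0.221354×(-1.507991)=-0.333800, 0.104167×(-2.261763)=-0.235600, 0.059896×(-2.815148)=-0.168616, 0.125×(-2.079442)=-0.259930, 0.151042×(-1.890200)=-0.285499, 0.182292×(-1.702147)=-0.310287.
Sum = -1.991301, so H' = 1.9913.

1.9913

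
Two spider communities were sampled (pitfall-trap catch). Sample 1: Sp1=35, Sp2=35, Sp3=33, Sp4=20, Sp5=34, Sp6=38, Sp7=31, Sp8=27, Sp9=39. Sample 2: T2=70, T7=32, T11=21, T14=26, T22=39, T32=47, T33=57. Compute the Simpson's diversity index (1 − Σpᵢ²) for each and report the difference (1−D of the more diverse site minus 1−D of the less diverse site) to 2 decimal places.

Sample 1: N=292, proportions 0.11986, 0.11986, 0.11301, 0.06849, 0.11644, 0.13014, 0.10616, 0.09247, 0.13356, giving 1−D = 0.88565 (working shown to 5 dp, full precision carried).
Sample 2: N=292, proportions 0.23973, 0.10959, 0.07192, 0.08904, 0.13356, 0.16096, 0.19521, giving 1−D = 0.83557.
Difference = |0.88565 − 0.83557| = 0.05008, i.e. 0.05 to 2 decimal places.

0.05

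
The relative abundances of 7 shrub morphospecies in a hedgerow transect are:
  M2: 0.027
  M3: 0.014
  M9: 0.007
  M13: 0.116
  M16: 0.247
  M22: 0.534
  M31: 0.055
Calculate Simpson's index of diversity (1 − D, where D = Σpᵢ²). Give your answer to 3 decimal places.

0.636

D = 0.027² + 0.014² + 0.007² + 0.116² + 0.247² + 0.534² + 0.055² = 0.00073 + 0.00020 + 0.00005 + 0.01346 + 0.06101 + 0.28516 + 0.00302 = 0.36362 (working shown to 5 dp, full precision carried).
So 1 − D = 0.63638, i.e. 0.636 to 3 decimal places.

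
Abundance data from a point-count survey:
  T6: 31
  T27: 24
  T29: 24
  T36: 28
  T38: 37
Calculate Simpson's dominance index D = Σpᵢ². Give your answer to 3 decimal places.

Total N = 31+24+24+28+37 = 144, so the proportions are 0.21528, 0.16667, 0.16667, 0.19444, 0.25694 (working shown to 5 dp, full precision carried).
D = 0.21528² + 0.16667² + 0.16667² + 0.19444² + 0.25694² = 0.04634 + 0.02778 + 0.02778 + 0.03781 + 0.06602 = 0.20573.
To 3 decimal places, D = 0.206.

0.206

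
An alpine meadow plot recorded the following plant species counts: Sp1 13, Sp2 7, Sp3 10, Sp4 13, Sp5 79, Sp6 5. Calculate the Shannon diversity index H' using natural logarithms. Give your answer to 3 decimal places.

Total N = 13+7+10+13+79+5 = 127, so the proportions are 0.10236, 0.05512, 0.07874, 0.10236, 0.62205, 0.03937 (working shown to 5 dp, full precision carried).
Each pᵢ ln pᵢ term: 0.10236×(-2.27924)=-0.23331, 0.05512×(-2.89828)=-0.15975, 0.07874×(-2.54160)=-0.20013, 0.10236×(-2.27924)=-0.23331, 0.62205×(-0.47474)=-0.29531, 0.03937×(-3.23475)=-0.12735.
Sum = -1.24915, so H' = 1.249.

1.249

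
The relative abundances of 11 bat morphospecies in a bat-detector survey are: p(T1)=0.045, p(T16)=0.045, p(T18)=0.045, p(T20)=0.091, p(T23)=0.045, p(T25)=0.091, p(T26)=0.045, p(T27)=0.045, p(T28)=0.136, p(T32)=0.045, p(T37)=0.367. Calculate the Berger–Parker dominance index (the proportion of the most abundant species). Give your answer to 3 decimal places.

0.367

The largest proportion is 0.367, i.e. d = 0.367 to 3 decimal places.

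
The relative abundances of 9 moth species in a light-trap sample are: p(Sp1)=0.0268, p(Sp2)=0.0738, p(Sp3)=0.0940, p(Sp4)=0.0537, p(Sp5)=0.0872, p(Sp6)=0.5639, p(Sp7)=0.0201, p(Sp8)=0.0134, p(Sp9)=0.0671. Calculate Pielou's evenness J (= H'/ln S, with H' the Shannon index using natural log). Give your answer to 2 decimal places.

H' = −Σ pᵢ ln pᵢ = −((-0.0970) + (-0.1924) + (-0.2223) + (-0.1570) + (-0.2127) + (-0.3230) + (-0.0785) + (-0.0578) + (-0.1813)) = 1.5220 (working shown to 4 dp, full precision carried).
With S = 9 species, ln S = 2.1972, so J = 1.5220/2.1972 = 0.6927, i.e. 0.69 to 2 decimal places.

0.69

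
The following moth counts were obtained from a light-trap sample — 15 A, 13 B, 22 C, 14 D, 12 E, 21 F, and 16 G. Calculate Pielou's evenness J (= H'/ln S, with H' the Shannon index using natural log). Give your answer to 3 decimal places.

Total N = 15+13+22+14+12+21+16 = 113, so the proportions are 0.13274, 0.11504, 0.19469, 0.12389, 0.10619, 0.18584, 0.14159 (working shown to 5 dp, full precision carried).
H' = −Σ pᵢ ln pᵢ = −((-0.26805) + (-0.24878) + (-0.31858) + (-0.25873) + (-0.23814) + (-0.31274) + (-0.27679)) = 1.92181.
With S = 7 species, ln S = 1.94591, so J = 1.92181/1.94591 = 0.98762, i.e. 0.988 to 3 decimal places.

0.988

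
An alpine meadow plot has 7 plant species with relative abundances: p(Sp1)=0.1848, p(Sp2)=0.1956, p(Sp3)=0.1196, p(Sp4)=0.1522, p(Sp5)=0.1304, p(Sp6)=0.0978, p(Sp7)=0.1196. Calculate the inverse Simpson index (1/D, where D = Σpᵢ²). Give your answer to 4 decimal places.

D = 0.1848² + 0.1956² + 0.1196² + 0.1522² + 0.1304² + 0.0978² + 0.1196² = 0.03415104 + 0.03825936 + 0.01430416 + 0.02316484 + 0.01700416 + 0.00956484 + 0.01430416 = 0.15075256 (working shown to 8 dp, full precision carried).
So 1/D = 6.633387, i.e. 6.6334 to 4 decimal places.

6.6334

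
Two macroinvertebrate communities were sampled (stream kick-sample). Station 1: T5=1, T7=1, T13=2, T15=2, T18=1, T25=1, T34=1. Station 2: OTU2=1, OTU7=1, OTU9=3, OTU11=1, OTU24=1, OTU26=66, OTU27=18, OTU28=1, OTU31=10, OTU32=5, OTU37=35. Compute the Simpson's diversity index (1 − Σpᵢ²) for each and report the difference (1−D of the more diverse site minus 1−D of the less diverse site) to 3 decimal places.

Station 1: N=9, proportions 0.11111, 0.11111, 0.22222, 0.22222, 0.11111, 0.11111, 0.11111, giving 1−D = 0.83951 (working shown to 5 dp, full precision carried).
Station 2: N=142, proportions 0.00704, 0.00704, 0.02113, 0.00704, 0.00704, 0.46479, 0.12676, 0.00704, 0.07042, 0.03521, 0.24648, giving 1−D = 0.70026.
Difference = |0.83951 − 0.70026| = 0.13925, i.e. 0.139 to 3 decimal places.

0.139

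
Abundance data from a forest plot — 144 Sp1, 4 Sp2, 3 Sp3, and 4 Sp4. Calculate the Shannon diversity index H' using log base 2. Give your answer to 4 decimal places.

Total N = 144+4+3+4 = 155, so the proportions are 0.929032, 0.025806, 0.019355, 0.025806 (working shown to 6 dp, full precision carried).
Each pᵢ log₂ pᵢ term: 0.929032×(-0.106199)=-0.098663, 0.025806×(-5.276124)=-0.136158, 0.019355×(-5.691162)=-0.110152, 0.025806×(-5.276124)=-0.136158.
Sum = -0.481130, so H' = 0.4811.

0.4811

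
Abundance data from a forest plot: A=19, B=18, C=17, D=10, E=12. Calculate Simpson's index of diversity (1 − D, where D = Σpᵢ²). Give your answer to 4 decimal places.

0.7891

Total N = 19+18+17+10+12 = 76, so the proportions are 0.25, 0.236842, 0.223684, 0.131579, 0.157895 (working shown to 6 dp, full precision carried).
D = 0.25² + 0.236842² + 0.223684² + 0.131579² + 0.157895² = 0.062500 + 0.056094 + 0.050035 + 0.017313 + 0.024931 = 0.210873.
So 1 − D = 0.789127, i.e. 0.7891 to 4 decimal places.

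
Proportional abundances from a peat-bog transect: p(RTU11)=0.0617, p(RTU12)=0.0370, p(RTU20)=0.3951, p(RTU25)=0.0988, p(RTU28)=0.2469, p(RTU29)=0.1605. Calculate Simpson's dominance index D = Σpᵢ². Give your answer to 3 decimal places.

D = 0.0617² + 0.037² + 0.3951² + 0.0988² + 0.2469² + 0.1605² = 0.00381 + 0.00137 + 0.15610 + 0.00976 + 0.06096 + 0.02576 = 0.25776 (working shown to 5 dp, full precision carried).
To 3 decimal places, D = 0.258.

0.258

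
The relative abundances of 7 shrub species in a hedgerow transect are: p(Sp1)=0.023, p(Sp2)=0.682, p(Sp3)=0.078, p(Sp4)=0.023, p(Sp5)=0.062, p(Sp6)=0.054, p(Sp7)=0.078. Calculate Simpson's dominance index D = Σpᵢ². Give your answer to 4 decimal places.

D = 0.023² + 0.682² + 0.078² + 0.023² + 0.062² + 0.054² + 0.078² = 0.000529 + 0.465124 + 0.006084 + 0.000529 + 0.003844 + 0.002916 + 0.006084 = 0.485110 (working shown to 6 dp, full precision carried).
To 4 decimal places, D = 0.4851.

0.4851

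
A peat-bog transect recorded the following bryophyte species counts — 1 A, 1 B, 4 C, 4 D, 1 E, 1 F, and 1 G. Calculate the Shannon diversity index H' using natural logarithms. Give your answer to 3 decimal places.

1.712

Total N = 1+1+4+4+1+1+1 = 13, so the proportions are 0.07692, 0.07692, 0.30769, 0.30769, 0.07692, 0.07692, 0.07692 (working shown to 5 dp, full precision carried).
Each pᵢ ln pᵢ term: 0.07692×(-2.56495)=-0.19730, 0.07692×(-2.56495)=-0.19730, 0.30769×(-1.17865)=-0.36266, 0.30769×(-1.17865)=-0.36266, 0.07692×(-2.56495)=-0.19730, 0.07692×(-2.56495)=-0.19730, 0.07692×(-2.56495)=-0.19730.
Sum = -1.71185, so H' = 1.712.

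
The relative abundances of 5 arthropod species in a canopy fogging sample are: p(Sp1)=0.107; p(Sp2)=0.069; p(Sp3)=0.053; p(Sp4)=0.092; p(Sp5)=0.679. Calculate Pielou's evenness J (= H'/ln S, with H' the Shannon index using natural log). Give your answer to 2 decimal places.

0.66

H' = −Σ pᵢ ln pᵢ = −((-0.2391) + (-0.1845) + (-0.1557) + (-0.2195) + (-0.2629)) = 1.0617 (working shown to 4 dp, full precision carried).
With S = 5 species, ln S = 1.6094, so J = 1.0617/1.6094 = 0.6597, i.e. 0.66 to 2 decimal places.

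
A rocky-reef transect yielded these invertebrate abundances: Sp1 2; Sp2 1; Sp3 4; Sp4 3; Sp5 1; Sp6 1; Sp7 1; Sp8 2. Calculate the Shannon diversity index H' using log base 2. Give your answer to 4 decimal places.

Total N = 2+1+4+3+1+1+1+2 = 15, so the proportions are 0.133333, 0.066667, 0.266667, 0.2, 0.066667, 0.066667, 0.066667, 0.133333 (working shown to 6 dp, full precision carried).
Each pᵢ log₂ pᵢ term: 0.133333×(-2.906891)=-0.387585, 0.066667×(-3.906891)=-0.260459, 0.266667×(-1.906891)=-0.508504, 0.2×(-2.321928)=-0.464386, 0.066667×(-3.906891)=-0.260459, 0.066667×(-3.906891)=-0.260459, 0.066667×(-3.906891)=-0.260459, 0.133333×(-2.906891)=-0.387585.
Sum = -2.789898, so H' = 2.7899.

2.7899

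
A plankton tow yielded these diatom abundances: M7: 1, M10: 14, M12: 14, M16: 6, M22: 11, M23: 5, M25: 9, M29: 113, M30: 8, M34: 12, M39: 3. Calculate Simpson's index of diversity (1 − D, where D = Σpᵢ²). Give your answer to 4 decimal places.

Total N = 1+14+14+6+11+5+9+113+8+12+3 = 196, so the proportions are 0.005102, 0.071429, 0.071429, 0.030612, 0.056122, 0.02551, 0.045918, 0.576531, 0.040816, 0.061224, 0.015306 (working shown to 6 dp, full precision carried).
D = 0.005102² + 0.071429² + 0.071429² + 0.030612² + 0.056122² + 0.02551² + 0.045918² + 0.576531² + 0.040816² + 0.061224² + 0.015306² = 0.000026 + 0.005102 + 0.005102 + 0.000937 + 0.003150 + 0.000651 + 0.002108 + 0.332388 + 0.001666 + 0.003748 + 0.000234 = 0.355112.
So 1 − D = 0.644888, i.e. 0.6449 to 4 decimal places.

0.6449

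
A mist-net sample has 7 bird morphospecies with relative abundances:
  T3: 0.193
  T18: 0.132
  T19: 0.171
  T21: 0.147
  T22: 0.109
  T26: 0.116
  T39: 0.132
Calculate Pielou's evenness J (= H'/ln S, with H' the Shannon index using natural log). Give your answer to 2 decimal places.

0.99

H' = −Σ pᵢ ln pᵢ = −((-0.3175) + (-0.2673) + (-0.3020) + (-0.2818) + (-0.2416) + (-0.2499) + (-0.2673)) = 1.9274 (working shown to 4 dp, full precision carried).
With S = 7 species, ln S = 1.9459, so J = 1.9274/1.9459 = 0.9905, i.e. 0.99 to 2 decimal places.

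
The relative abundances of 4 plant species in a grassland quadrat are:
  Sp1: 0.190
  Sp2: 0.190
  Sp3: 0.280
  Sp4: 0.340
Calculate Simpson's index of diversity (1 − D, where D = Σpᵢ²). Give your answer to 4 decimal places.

D = 0.19² + 0.19² + 0.28² + 0.34² = 0.036100 + 0.036100 + 0.078400 + 0.115600 = 0.266200 (working shown to 6 dp, full precision carried).
So 1 − D = 0.733800, i.e. 0.7338 to 4 decimal places.

0.7338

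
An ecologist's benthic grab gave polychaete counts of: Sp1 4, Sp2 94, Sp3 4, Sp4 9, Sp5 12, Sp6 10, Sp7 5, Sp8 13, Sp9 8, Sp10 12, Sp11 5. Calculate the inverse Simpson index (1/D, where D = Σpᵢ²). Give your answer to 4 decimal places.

3.2200

Total N = 4+94+4+9+12+10+5+13+8+12+5 = 176, so the proportions are 0.02272727, 0.53409091, 0.02272727, 0.05113636, 0.06818182, 0.05681818, 0.02840909, 0.07386364, 0.04545455, 0.06818182, 0.02840909 (working shown to 8 dp, full precision carried).
D = 0.02272727² + 0.53409091² + 0.02272727² + 0.05113636² + 0.06818182² + 0.05681818² + 0.02840909² + 0.07386364² + 0.04545455² + 0.06818182² + 0.02840909² = 0.00051653 + 0.28525310 + 0.00051653 + 0.00261493 + 0.00464876 + 0.00322831 + 0.00080708 + 0.00545584 + 0.00206612 + 0.00464876 + 0.00080708 = 0.31056302.
So 1/D = 3.219958, i.e. 3.2200 to 4 decimal places.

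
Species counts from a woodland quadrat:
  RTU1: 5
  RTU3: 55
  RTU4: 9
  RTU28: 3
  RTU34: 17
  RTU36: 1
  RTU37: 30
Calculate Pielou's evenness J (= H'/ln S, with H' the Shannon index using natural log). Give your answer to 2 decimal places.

Total N = 5+55+9+3+17+1+30 = 120, so the proportions are 0.0417, 0.4583, 0.075, 0.025, 0.1417, 0.0083, 0.25 (working shown to 4 dp, full precision carried).
H' = −Σ pᵢ ln pᵢ = −((-0.1324) + (-0.3576) + (-0.1943) + (-0.0922) + (-0.2769) + (-0.0399) + (-0.3466)) = 1.4398.
With S = 7 species, ln S = 1.9459, so J = 1.4398/1.9459 = 0.7399, i.e. 0.74 to 2 decimal places.

0.74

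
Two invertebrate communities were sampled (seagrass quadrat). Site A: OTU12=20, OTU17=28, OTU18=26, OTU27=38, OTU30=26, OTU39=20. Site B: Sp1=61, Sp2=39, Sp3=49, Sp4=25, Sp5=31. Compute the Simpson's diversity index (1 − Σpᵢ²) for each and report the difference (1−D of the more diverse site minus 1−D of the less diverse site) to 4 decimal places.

0.0442

Site A: N=158, proportions 0.1265823, 0.1772152, 0.164557, 0.2405063, 0.164557, 0.1265823, giving 1−D = 0.8245473 (working shown to 7 dp, full precision carried).
Site B: N=205, proportions 0.297561, 0.1902439, 0.2390244, 0.1219512, 0.1512195, giving 1−D = 0.7803926.
Difference = |0.8245473 − 0.7803926| = 0.0441547, i.e. 0.0442 to 4 decimal places.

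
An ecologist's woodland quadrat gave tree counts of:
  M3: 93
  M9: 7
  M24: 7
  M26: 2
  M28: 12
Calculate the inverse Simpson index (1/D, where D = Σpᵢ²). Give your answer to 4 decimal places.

Total N = 93+7+7+2+12 = 121, so the proportions are 0.768595, 0.0578512, 0.0578512, 0.0165289, 0.0991736 (working shown to 7 dp, full precision carried).
D = 0.768595² + 0.0578512² + 0.0578512² + 0.0165289² + 0.0991736² = 0.5907383 + 0.0033468 + 0.0033468 + 0.0002732 + 0.0098354 = 0.6075405.
So 1/D = 1.645981, i.e. 1.6460 to 4 decimal places.

1.6460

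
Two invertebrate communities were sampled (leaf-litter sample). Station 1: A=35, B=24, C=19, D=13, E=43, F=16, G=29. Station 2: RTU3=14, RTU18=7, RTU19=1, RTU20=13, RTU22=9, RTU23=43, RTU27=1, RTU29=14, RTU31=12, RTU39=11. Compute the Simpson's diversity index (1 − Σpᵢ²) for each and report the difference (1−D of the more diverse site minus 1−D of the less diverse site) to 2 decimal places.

Station 1: N=179, proportions 0.19553, 0.13408, 0.10615, 0.07263, 0.24022, 0.08939, 0.16201, giving 1−D = 0.83530 (working shown to 5 dp, full precision carried).
Station 2: N=125, proportions 0.112, 0.056, 0.008, 0.104, 0.072, 0.344, 0.008, 0.112, 0.096, 0.088, giving 1−D = 0.82035.
Difference = |0.83530 − 0.82035| = 0.01495, i.e. 0.01 to 2 decimal places.

0.01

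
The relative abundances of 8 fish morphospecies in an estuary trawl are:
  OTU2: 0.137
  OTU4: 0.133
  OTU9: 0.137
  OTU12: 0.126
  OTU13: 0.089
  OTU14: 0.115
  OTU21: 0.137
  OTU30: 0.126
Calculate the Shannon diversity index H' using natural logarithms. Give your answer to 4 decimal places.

2.0713

Each pᵢ ln pᵢ term (working shown to 6 dp, full precision carried): 0.137×(-1.987774)=-0.272325, 0.133×(-2.017406)=-0.268315, 0.137×(-1.987774)=-0.272325, 0.126×(-2.071473)=-0.261006, 0.089×(-2.419119)=-0.215302, 0.115×(-2.162823)=-0.248725, 0.137×(-1.987774)=-0.272325, 0.126×(-2.071473)=-0.261006.
Sum = -2.071328, so H' = 2.0713.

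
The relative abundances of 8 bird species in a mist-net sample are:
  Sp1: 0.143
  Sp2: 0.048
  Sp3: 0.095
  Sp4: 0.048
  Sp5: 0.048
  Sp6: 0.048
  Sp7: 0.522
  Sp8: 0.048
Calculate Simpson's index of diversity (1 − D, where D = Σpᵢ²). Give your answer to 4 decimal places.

D = 0.143² + 0.048² + 0.095² + 0.048² + 0.048² + 0.048² + 0.522² + 0.048² = 0.020449 + 0.002304 + 0.009025 + 0.002304 + 0.002304 + 0.002304 + 0.272484 + 0.002304 = 0.313478 (working shown to 6 dp, full precision carried).
So 1 − D = 0.686522, i.e. 0.6865 to 4 decimal places.

0.6865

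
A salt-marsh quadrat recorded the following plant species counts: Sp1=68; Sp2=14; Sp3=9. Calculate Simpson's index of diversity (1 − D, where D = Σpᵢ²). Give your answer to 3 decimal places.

Total N = 68+14+9 = 91, so the proportions are 0.74725, 0.15385, 0.0989 (working shown to 5 dp, full precision carried).
D = 0.74725² + 0.15385² + 0.0989² = 0.55839 + 0.02367 + 0.00978 = 0.59184.
So 1 − D = 0.40816, i.e. 0.408 to 3 decimal places.

0.408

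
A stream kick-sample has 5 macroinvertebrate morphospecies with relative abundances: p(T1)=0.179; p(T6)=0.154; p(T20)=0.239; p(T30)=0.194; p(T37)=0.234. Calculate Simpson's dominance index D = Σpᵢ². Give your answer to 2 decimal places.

D = 0.179² + 0.154² + 0.239² + 0.194² + 0.234² = 0.0320 + 0.0237 + 0.0571 + 0.0376 + 0.0548 = 0.2053 (working shown to 4 dp, full precision carried).
To 2 decimal places, D = 0.21.

0.21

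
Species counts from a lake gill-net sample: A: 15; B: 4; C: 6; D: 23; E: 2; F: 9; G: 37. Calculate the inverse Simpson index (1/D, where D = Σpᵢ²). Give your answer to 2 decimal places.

4.08

Total N = 15+4+6+23+2+9+37 = 96, so the proportions are 0.15625, 0.041667, 0.0625, 0.239583, 0.020833, 0.09375, 0.385417 (working shown to 6 dp, full precision carried).
D = 0.15625² + 0.041667² + 0.0625² + 0.239583² + 0.020833² + 0.09375² + 0.385417² = 0.024414 + 0.001736 + 0.003906 + 0.057400 + 0.000434 + 0.008789 + 0.148546 = 0.245226.
So 1/D = 4.0779, i.e. 4.08 to 2 decimal places.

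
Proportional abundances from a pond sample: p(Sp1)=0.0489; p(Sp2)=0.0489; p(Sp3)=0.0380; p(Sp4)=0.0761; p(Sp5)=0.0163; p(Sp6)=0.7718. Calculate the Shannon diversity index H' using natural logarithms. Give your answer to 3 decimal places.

0.882

Each pᵢ ln pᵢ term (working shown to 5 dp, full precision carried): 0.0489×(-3.01798)=-0.14758, 0.0489×(-3.01798)=-0.14758, 0.038×(-3.27017)=-0.12427, 0.0761×(-2.57571)=-0.19601, 0.0163×(-4.11659)=-0.06710, 0.7718×(-0.25903)=-0.19992.
Sum = -0.88246, so H' = 0.882.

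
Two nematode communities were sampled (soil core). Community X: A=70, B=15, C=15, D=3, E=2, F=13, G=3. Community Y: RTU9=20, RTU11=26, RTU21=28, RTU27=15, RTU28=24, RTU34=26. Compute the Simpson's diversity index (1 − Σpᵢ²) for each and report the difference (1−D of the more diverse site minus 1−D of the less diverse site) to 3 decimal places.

Community X: N=121, proportions 0.578512, 0.123967, 0.123967, 0.024793, 0.016529, 0.107438, 0.024793, giving 1−D = 0.621542 (working shown to 6 dp, full precision carried).
Community Y: N=139, proportions 0.143885, 0.18705, 0.201439, 0.107914, 0.172662, 0.18705, giving 1−D = 0.827286.
Difference = |0.621542 − 0.827286| = 0.205744, i.e. 0.206 to 3 decimal places.

0.206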